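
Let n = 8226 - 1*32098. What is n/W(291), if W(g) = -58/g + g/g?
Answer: -6946752/233 ≈ -29814.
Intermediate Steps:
n = -23872 (n = 8226 - 32098 = -23872)
W(g) = 1 - 58/g (W(g) = -58/g + 1 = 1 - 58/g)
n/W(291) = -23872*291/(-58 + 291) = -23872/((1/291)*233) = -23872/233/291 = -23872*291/233 = -6946752/233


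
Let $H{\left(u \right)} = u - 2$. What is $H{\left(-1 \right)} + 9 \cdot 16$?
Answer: $141$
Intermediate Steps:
$H{\left(u \right)} = -2 + u$
$H{\left(-1 \right)} + 9 \cdot 16 = \left(-2 - 1\right) + 9 \cdot 16 = -3 + 144 = 141$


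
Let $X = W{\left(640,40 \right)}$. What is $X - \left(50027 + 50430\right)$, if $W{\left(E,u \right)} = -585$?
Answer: $-101042$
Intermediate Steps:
$X = -585$
$X - \left(50027 + 50430\right) = -585 - \left(50027 + 50430\right) = -585 - 100457 = -101042$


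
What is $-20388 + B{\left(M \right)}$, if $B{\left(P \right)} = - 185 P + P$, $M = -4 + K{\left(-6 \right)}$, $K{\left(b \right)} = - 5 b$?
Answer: $-25172$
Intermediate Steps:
$M = 26$ ($M = -4 - -30 = -4 + 30 = 26$)
$B{\left(P \right)} = - 184 P$
$-20388 + B{\left(M \right)} = -20388 - 4784 = -25172$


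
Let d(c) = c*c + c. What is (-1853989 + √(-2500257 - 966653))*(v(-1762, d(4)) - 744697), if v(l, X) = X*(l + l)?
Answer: 1511329191053 - 815177*I*√3466910 ≈ 1.5113e+12 - 1.5178e+9*I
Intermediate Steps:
d(c) = c + c² (d(c) = c² + c = c + c²)
v(l, X) = 2*X*l (v(l, X) = X*(2*l) = 2*X*l)
(-1853989 + √(-2500257 - 966653))*(v(-1762, d(4)) - 744697) = (-1853989 + √(-2500257 - 966653))*(2*(4*(1 + 4))*(-1762) - 744697) = (-1853989 + √(-3466910))*(2*(4*5)*(-1762) - 744697) = (-1853989 + I*√3466910)*(2*20*(-1762) - 744697) = (-1853989 + I*√3466910)*(-70480 - 744697) = (-1853989 + I*√3466910)*(-815177) = 1511329191053 - 815177*I*√3466910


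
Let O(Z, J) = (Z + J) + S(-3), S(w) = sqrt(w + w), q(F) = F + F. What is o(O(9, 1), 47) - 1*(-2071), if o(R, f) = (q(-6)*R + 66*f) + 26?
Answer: 5079 - 12*I*sqrt(6) ≈ 5079.0 - 29.394*I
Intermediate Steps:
q(F) = 2*F
S(w) = sqrt(2)*sqrt(w) (S(w) = sqrt(2*w) = sqrt(2)*sqrt(w))
O(Z, J) = J + Z + I*sqrt(6) (O(Z, J) = (Z + J) + sqrt(2)*sqrt(-3) = (J + Z) + sqrt(2)*(I*sqrt(3)) = (J + Z) + I*sqrt(6) = J + Z + I*sqrt(6))
o(R, f) = 26 - 12*R + 66*f (o(R, f) = ((2*(-6))*R + 66*f) + 26 = (-12*R + 66*f) + 26 = 26 - 12*R + 66*f)
o(O(9, 1), 47) - 1*(-2071) = (26 - 12*(1 + 9 + I*sqrt(6)) + 66*47) - 1*(-2071) = (26 - 12*(10 + I*sqrt(6)) + 3102) + 2071 = (26 + (-120 - 12*I*sqrt(6)) + 3102) + 2071 = (3008 - 12*I*sqrt(6)) + 2071 = 5079 - 12*I*sqrt(6)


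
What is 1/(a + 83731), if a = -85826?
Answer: -1/2095 ≈ -0.00047733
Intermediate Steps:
1/(a + 83731) = 1/(-85826 + 83731) = 1/(-2095) = -1/2095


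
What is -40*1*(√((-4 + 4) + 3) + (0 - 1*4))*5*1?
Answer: 800 - 200*√3 ≈ 453.59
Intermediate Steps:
-40*1*(√((-4 + 4) + 3) + (0 - 1*4))*5*1 = -40*1*(√(0 + 3) + (0 - 4))*5*1 = -40*1*(√3 - 4)*5*1 = -40*1*(-4 + √3)*5*1 = -40*(-4 + √3)*5*1 = -40*(-20 + 5*√3)*1 = (800 - 200*√3)*1 = 800 - 200*√3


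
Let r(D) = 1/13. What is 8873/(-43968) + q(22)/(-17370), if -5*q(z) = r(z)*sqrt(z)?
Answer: -8873/43968 + sqrt(22)/1129050 ≈ -0.20180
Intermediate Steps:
r(D) = 1/13
q(z) = -sqrt(z)/65
8873/(-43968) + q(22)/(-17370) = 8873/(-43968) - sqrt(22)/65/(-17370) = 8873*(-1/43968) - sqrt(22)/65*(-1/17370) = -8873/43968 + sqrt(22)/1129050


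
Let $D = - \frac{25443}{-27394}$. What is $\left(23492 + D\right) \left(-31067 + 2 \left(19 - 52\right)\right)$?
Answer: $- \frac{20036118204703}{27394} \approx -7.3141 \cdot 10^{8}$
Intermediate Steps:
$D = \frac{25443}{27394}$ ($D = \left(-25443\right) \left(- \frac{1}{27394}\right) = \frac{25443}{27394} \approx 0.92878$)
$\left(23492 + D\right) \left(-31067 + 2 \left(19 - 52\right)\right) = \left(23492 + \frac{25443}{27394}\right) \left(-31067 + 2 \left(19 - 52\right)\right) = \frac{643565291 \left(-31067 + 2 \left(-33\right)\right)}{27394} = \frac{643565291 \left(-31067 - 66\right)}{27394} = \frac{643565291}{27394} \left(-31133\right) = - \frac{20036118204703}{27394}$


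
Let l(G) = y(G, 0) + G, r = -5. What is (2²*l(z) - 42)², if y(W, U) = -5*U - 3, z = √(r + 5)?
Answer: 2916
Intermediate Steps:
z = 0 (z = √(-5 + 5) = √0 = 0)
y(W, U) = -3 - 5*U
l(G) = -3 + G (l(G) = (-3 - 5*0) + G = (-3 + 0) + G = -3 + G)
(2²*l(z) - 42)² = (2²*(-3 + 0) - 42)² = (4*(-3) - 42)² = (-12 - 42)² = (-54)² = 2916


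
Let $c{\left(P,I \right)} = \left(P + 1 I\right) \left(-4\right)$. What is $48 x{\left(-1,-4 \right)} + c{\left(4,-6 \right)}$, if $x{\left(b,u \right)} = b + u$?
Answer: $-232$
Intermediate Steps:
$c{\left(P,I \right)} = - 4 I - 4 P$ ($c{\left(P,I \right)} = \left(P + I\right) \left(-4\right) = \left(I + P\right) \left(-4\right) = - 4 I - 4 P$)
$48 x{\left(-1,-4 \right)} + c{\left(4,-6 \right)} = 48 \left(-1 - 4\right) - -8 = 48 \left(-5\right) + \left(24 - 16\right) = -240 + 8 = -232$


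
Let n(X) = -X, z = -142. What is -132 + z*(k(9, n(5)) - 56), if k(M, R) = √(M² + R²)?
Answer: 7820 - 142*√106 ≈ 6358.0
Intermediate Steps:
-132 + z*(k(9, n(5)) - 56) = -132 - 142*(√(9² + (-1*5)²) - 56) = -132 - 142*(√(81 + (-5)²) - 56) = -132 - 142*(√(81 + 25) - 56) = -132 - 142*(√106 - 56) = -132 - 142*(-56 + √106) = -132 + (7952 - 142*√106) = 7820 - 142*√106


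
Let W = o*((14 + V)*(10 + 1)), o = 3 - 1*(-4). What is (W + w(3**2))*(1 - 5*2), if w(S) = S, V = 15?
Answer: -20178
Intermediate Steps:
o = 7 (o = 3 + 4 = 7)
W = 2233 (W = 7*((14 + 15)*(10 + 1)) = 7*(29*11) = 7*319 = 2233)
(W + w(3**2))*(1 - 5*2) = (2233 + 3**2)*(1 - 5*2) = (2233 + 9)*(1 - 10) = 2242*(-9) = -20178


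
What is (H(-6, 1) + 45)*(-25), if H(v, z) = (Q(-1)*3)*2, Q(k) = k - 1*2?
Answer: -675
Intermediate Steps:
Q(k) = -2 + k (Q(k) = k - 2 = -2 + k)
H(v, z) = -18 (H(v, z) = ((-2 - 1)*3)*2 = -3*3*2 = -9*2 = -18)
(H(-6, 1) + 45)*(-25) = (-18 + 45)*(-25) = 27*(-25) = -675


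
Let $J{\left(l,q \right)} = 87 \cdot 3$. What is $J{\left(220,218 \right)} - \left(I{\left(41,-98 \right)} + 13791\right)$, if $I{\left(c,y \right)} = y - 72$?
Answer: $-13360$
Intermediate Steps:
$I{\left(c,y \right)} = -72 + y$
$J{\left(l,q \right)} = 261$
$J{\left(220,218 \right)} - \left(I{\left(41,-98 \right)} + 13791\right) = 261 - \left(\left(-72 - 98\right) + 13791\right) = 261 - \left(-170 + 13791\right) = 261 - 13621 = -13360$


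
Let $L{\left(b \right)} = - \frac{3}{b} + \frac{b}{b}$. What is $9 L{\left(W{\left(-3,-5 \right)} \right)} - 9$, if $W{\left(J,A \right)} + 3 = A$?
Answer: $\frac{27}{8} \approx 3.375$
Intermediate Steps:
$W{\left(J,A \right)} = -3 + A$
$L{\left(b \right)} = 1 - \frac{3}{b}$ ($L{\left(b \right)} = - \frac{3}{b} + 1 = 1 - \frac{3}{b}$)
$9 L{\left(W{\left(-3,-5 \right)} \right)} - 9 = 9 \frac{-3 - 8}{-3 - 5} - 9 = 9 \frac{-3 - 8}{-8} - 9 = 9 \left(\left(- \frac{1}{8}\right) \left(-11\right)\right) - 9 = 9 \cdot \frac{11}{8} - 9 = \frac{99}{8} - 9 = \frac{27}{8}$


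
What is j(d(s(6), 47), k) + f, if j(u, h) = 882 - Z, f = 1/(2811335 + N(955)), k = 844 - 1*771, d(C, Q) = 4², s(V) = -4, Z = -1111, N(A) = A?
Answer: 5604893971/2812290 ≈ 1993.0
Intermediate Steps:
d(C, Q) = 16
k = 73 (k = 844 - 771 = 73)
f = 1/2812290 (f = 1/(2811335 + 955) = 1/2812290 ≈ 3.5558e-7)
j(u, h) = 1993 (j(u, h) = 882 - 1*(-1111) = 882 + 1111 = 1993)
j(d(s(6), 47), k) + f = 1993 + 1/2812290 = 5604893971/2812290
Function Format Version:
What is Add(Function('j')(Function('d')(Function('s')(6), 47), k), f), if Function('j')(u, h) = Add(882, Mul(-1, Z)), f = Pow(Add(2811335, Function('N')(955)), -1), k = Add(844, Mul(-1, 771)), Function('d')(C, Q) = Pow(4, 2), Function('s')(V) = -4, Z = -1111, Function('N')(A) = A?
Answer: Rational(5604893971, 2812290) ≈ 1993.0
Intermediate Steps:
Function('d')(C, Q) = 16
k = 73 (k = Add(844, -771) = 73)
f = Rational(1, 2812290) (f = Pow(Add(2811335, 955), -1) = Pow(2812290, -1) = Rational(1, 2812290) ≈ 3.5558e-7)
Function('j')(u, h) = 1993 (Function('j')(u, h) = Add(882, Mul(-1, -1111)) = Add(882, 1111) = 1993)
Add(Function('j')(Function('d')(Function('s')(6), 47), k), f) = Add(1993, Rational(1, 2812290)) = Rational(5604893971, 2812290)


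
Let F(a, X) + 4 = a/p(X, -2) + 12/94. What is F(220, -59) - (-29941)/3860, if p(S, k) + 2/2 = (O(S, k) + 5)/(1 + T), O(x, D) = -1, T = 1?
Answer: 40617107/181420 ≈ 223.88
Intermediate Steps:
p(S, k) = 1 (p(S, k) = -1 + (-1 + 5)/(1 + 1) = -1 + 4/2 = -1 + 4*(½) = -1 + 2 = 1)
F(a, X) = -182/47 + a (F(a, X) = -4 + (a/1 + 12/94) = -4 + (a*1 + 12*(1/94)) = -4 + (a + 6/47) = -4 + (6/47 + a) = -182/47 + a)
F(220, -59) - (-29941)/3860 = (-182/47 + 220) - (-29941)/3860 = 10158/47 - (-29941)/3860 = 10158/47 - 1*(-29941/3860) = 10158/47 + 29941/3860 = 40617107/181420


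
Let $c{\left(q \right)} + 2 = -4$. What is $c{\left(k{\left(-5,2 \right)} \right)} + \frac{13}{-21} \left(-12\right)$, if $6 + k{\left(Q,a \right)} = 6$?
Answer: $\frac{10}{7} \approx 1.4286$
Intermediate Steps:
$k{\left(Q,a \right)} = 0$ ($k{\left(Q,a \right)} = -6 + 6 = 0$)
$c{\left(q \right)} = -6$ ($c{\left(q \right)} = -2 - 4 = -6$)
$c{\left(k{\left(-5,2 \right)} \right)} + \frac{13}{-21} \left(-12\right) = -6 + \frac{13}{-21} \left(-12\right) = -6 + 13 \left(- \frac{1}{21}\right) \left(-12\right) = -6 - - \frac{52}{7} = -6 + \frac{52}{7} = \frac{10}{7}$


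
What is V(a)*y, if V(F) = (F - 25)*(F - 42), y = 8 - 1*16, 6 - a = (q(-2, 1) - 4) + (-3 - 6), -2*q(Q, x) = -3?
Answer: -1470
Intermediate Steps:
q(Q, x) = 3/2 (q(Q, x) = -1/2*(-3) = 3/2)
a = 35/2 (a = 6 - ((3/2 - 4) + (-3 - 6)) = 6 - (-5/2 - 9) = 6 - 1*(-23/2) = 6 + 23/2 = 35/2 ≈ 17.500)
y = -8 (y = 8 - 16 = -8)
V(F) = (-42 + F)*(-25 + F) (V(F) = (-25 + F)*(-42 + F) = (-42 + F)*(-25 + F))
V(a)*y = (1050 + (35/2)**2 - 67*35/2)*(-8) = (1050 + 1225/4 - 2345/2)*(-8) = (735/4)*(-8) = -1470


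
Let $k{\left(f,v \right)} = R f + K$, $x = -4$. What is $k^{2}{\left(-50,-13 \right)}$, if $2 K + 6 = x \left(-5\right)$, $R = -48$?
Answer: $5793649$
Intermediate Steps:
$K = 7$ ($K = -3 + \frac{\left(-4\right) \left(-5\right)}{2} = -3 + \frac{1}{2} \cdot 20 = -3 + 10 = 7$)
$k{\left(f,v \right)} = 7 - 48 f$ ($k{\left(f,v \right)} = - 48 f + 7 = 7 - 48 f$)
$k^{2}{\left(-50,-13 \right)} = \left(7 - -2400\right)^{2} = \left(7 + 2400\right)^{2} = 2407^{2} = 5793649$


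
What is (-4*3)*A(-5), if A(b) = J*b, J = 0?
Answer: 0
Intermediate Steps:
A(b) = 0 (A(b) = 0*b = 0)
(-4*3)*A(-5) = -4*3*0 = -12*0 = 0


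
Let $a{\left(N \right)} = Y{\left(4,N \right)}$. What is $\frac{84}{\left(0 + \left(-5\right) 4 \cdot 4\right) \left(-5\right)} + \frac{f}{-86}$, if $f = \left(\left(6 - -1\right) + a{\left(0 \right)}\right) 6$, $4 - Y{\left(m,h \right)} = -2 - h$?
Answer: $- \frac{2997}{4300} \approx -0.69698$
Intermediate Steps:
$Y{\left(m,h \right)} = 6 + h$ ($Y{\left(m,h \right)} = 4 - \left(-2 - h\right) = 4 + \left(2 + h\right) = 6 + h$)
$a{\left(N \right)} = 6 + N$
$f = 78$ ($f = \left(\left(6 - -1\right) + \left(6 + 0\right)\right) 6 = \left(\left(6 + 1\right) + 6\right) 6 = \left(7 + 6\right) 6 = 13 \cdot 6 = 78$)
$\frac{84}{\left(0 + \left(-5\right) 4 \cdot 4\right) \left(-5\right)} + \frac{f}{-86} = \frac{84}{\left(0 + \left(-5\right) 4 \cdot 4\right) \left(-5\right)} + \frac{78}{-86} = \frac{84}{\left(0 - 80\right) \left(-5\right)} + 78 \left(- \frac{1}{86}\right) = \frac{84}{\left(0 - 80\right) \left(-5\right)} - \frac{39}{43} = \frac{84}{\left(-80\right) \left(-5\right)} - \frac{39}{43} = \frac{84}{400} - \frac{39}{43} = 84 \cdot \frac{1}{400} - \frac{39}{43} = \frac{21}{100} - \frac{39}{43} = - \frac{2997}{4300}$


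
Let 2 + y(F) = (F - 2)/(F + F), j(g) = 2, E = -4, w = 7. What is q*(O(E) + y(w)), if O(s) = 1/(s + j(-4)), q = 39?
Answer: -585/7 ≈ -83.571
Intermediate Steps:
O(s) = 1/(2 + s) (O(s) = 1/(s + 2) = 1/(2 + s))
y(F) = -2 + (-2 + F)/(2*F) (y(F) = -2 + (F - 2)/(F + F) = -2 + (-2 + F)/((2*F)) = -2 + (-2 + F)*(1/(2*F)) = -2 + (-2 + F)/(2*F))
q*(O(E) + y(w)) = 39*(1/(2 - 4) + (-3/2 - 1/7)) = 39*(1/(-2) + (-3/2 - 1*⅐)) = 39*(-½ + (-3/2 - ⅐)) = 39*(-½ - 23/14) = 39*(-15/7) = -585/7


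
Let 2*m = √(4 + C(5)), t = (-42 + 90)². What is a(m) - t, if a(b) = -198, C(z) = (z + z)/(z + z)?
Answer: -2502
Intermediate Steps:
C(z) = 1 (C(z) = (2*z)/((2*z)) = (2*z)*(1/(2*z)) = 1)
t = 2304 (t = 48² = 2304)
m = √5/2 (m = √(4 + 1)/2 = √5/2 ≈ 1.1180)
a(m) - t = -198 - 1*2304 = -198 - 2304 = -2502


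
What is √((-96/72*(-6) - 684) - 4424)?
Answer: 10*I*√51 ≈ 71.414*I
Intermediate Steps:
√((-96/72*(-6) - 684) - 4424) = √((-96*1/72*(-6) - 684) - 4424) = √((-4/3*(-6) - 684) - 4424) = √((8 - 684) - 4424) = √(-676 - 4424) = √(-5100) = 10*I*√51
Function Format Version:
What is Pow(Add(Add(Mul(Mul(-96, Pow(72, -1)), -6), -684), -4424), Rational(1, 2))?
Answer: Mul(10, I, Pow(51, Rational(1, 2))) ≈ Mul(71.414, I)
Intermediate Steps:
Pow(Add(Add(Mul(Mul(-96, Pow(72, -1)), -6), -684), -4424), Rational(1, 2)) = Pow(Add(Add(Mul(Mul(-96, Rational(1, 72)), -6), -684), -4424), Rational(1, 2)) = Pow(Add(Add(Mul(Rational(-4, 3), -6), -684), -4424), Rational(1, 2)) = Pow(Add(Add(8, -684), -4424), Rational(1, 2)) = Pow(Add(-676, -4424), Rational(1, 2)) = Pow(-5100, Rational(1, 2)) = Mul(10, I, Pow(51, Rational(1, 2)))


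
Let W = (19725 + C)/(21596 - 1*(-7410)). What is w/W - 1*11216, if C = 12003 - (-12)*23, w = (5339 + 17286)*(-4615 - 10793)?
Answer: -280889572024/889 ≈ -3.1596e+8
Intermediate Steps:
w = -348606000 (w = 22625*(-15408) = -348606000)
C = 12279 (C = 12003 - 1*(-276) = 12003 + 276 = 12279)
W = 16002/14503 (W = (19725 + 12279)/(21596 - 1*(-7410)) = 32004/(21596 + 7410) = 32004/29006 = 32004*(1/29006) = 16002/14503 ≈ 1.1034)
w/W - 1*11216 = -348606000/16002/14503 - 1*11216 = -348606000*14503/16002 - 11216 = -280879601000/889 - 11216 = -280889572024/889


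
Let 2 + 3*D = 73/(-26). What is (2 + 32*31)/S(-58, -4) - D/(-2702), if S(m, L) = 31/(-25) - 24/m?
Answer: -151881386275/126242844 ≈ -1203.1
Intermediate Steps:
S(m, L) = -31/25 - 24/m (S(m, L) = 31*(-1/25) - 24/m = -31/25 - 24/m)
D = -125/78 (D = -2/3 + (73/(-26))/3 = -2/3 + (73*(-1/26))/3 = -2/3 + (1/3)*(-73/26) = -2/3 - 73/78 = -125/78 ≈ -1.6026)
(2 + 32*31)/S(-58, -4) - D/(-2702) = (2 + 32*31)/(-31/25 - 24/(-58)) - 1*(-125/78)/(-2702) = (2 + 992)/(-31/25 - 24*(-1/58)) + (125/78)*(-1/2702) = 994/(-31/25 + 12/29) - 125/210756 = 994/(-599/725) - 125/210756 = 994*(-725/599) - 125/210756 = -720650/599 - 125/210756 = -151881386275/126242844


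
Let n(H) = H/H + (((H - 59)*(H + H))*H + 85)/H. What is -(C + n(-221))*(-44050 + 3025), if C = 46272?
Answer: 90682644600/13 ≈ 6.9756e+9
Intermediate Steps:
n(H) = 1 + (85 + 2*H²*(-59 + H))/H (n(H) = 1 + (((-59 + H)*(2*H))*H + 85)/H = 1 + ((2*H*(-59 + H))*H + 85)/H = 1 + (2*H²*(-59 + H) + 85)/H = 1 + (85 + 2*H²*(-59 + H))/H)
-(C + n(-221))*(-44050 + 3025) = -(46272 + (1 - 118*(-221) + 2*(-221)² + 85/(-221)))*(-44050 + 3025) = -(46272 + (1 + 26078 + 2*48841 + 85*(-1/221)))*(-41025) = -(46272 + (1 + 26078 + 97682 - 5/13))*(-41025) = -(46272 + 1608888/13)*(-41025) = -2210424*(-41025)/13 = -1*(-90682644600/13) = 90682644600/13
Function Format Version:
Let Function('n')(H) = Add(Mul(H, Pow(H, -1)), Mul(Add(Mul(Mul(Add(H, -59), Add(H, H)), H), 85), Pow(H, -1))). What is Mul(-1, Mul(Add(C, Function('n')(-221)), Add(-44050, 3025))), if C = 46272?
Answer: Rational(90682644600, 13) ≈ 6.9756e+9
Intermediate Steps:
Function('n')(H) = Add(1, Mul(Pow(H, -1), Add(85, Mul(2, Pow(H, 2), Add(-59, H))))) (Function('n')(H) = Add(1, Mul(Add(Mul(Mul(Add(-59, H), Mul(2, H)), H), 85), Pow(H, -1))) = Add(1, Mul(Add(Mul(Mul(2, H, Add(-59, H)), H), 85), Pow(H, -1))) = Add(1, Mul(Add(Mul(2, Pow(H, 2), Add(-59, H)), 85), Pow(H, -1))) = Add(1, Mul(Add(85, Mul(2, Pow(H, 2), Add(-59, H))), Pow(H, -1))) = Add(1, Mul(Pow(H, -1), Add(85, Mul(2, Pow(H, 2), Add(-59, H))))))
Mul(-1, Mul(Add(C, Function('n')(-221)), Add(-44050, 3025))) = Mul(-1, Mul(Add(46272, Add(1, Mul(-118, -221), Mul(2, Pow(-221, 2)), Mul(85, Pow(-221, -1)))), Add(-44050, 3025))) = Mul(-1, Mul(Add(46272, Add(1, 26078, Mul(2, 48841), Mul(85, Rational(-1, 221)))), -41025)) = Mul(-1, Mul(Add(46272, Add(1, 26078, 97682, Rational(-5, 13))), -41025)) = Mul(-1, Mul(Add(46272, Rational(1608888, 13)), -41025)) = Mul(-1, Mul(Rational(2210424, 13), -41025)) = Mul(-1, Rational(-90682644600, 13)) = Rational(90682644600, 13)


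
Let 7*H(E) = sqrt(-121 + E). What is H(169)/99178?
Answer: 2*sqrt(3)/347123 ≈ 9.9795e-6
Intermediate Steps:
H(E) = sqrt(-121 + E)/7
H(169)/99178 = (sqrt(-121 + 169)/7)/99178 = (sqrt(48)/7)*(1/99178) = ((4*sqrt(3))/7)*(1/99178) = (4*sqrt(3)/7)*(1/99178) = 2*sqrt(3)/347123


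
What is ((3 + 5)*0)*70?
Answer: 0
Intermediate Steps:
((3 + 5)*0)*70 = (8*0)*70 = 0*70 = 0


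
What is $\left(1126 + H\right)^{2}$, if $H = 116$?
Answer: $1542564$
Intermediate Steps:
$\left(1126 + H\right)^{2} = \left(1126 + 116\right)^{2} = 1242^{2} = 1542564$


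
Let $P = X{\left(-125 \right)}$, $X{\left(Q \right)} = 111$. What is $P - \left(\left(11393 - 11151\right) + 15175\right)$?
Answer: $-15306$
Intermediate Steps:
$P = 111$
$P - \left(\left(11393 - 11151\right) + 15175\right) = 111 - \left(\left(11393 - 11151\right) + 15175\right) = 111 - \left(242 + 15175\right) = 111 - 15417 = -15306$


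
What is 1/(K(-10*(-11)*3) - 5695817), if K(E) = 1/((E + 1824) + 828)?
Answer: -2982/16984926293 ≈ -1.7557e-7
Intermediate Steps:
K(E) = 1/(2652 + E) (K(E) = 1/((1824 + E) + 828) = 1/(2652 + E))
1/(K(-10*(-11)*3) - 5695817) = 1/(1/(2652 - 10*(-11)*3) - 5695817) = 1/(1/(2652 + 110*3) - 5695817) = 1/(1/(2652 + 330) - 5695817) = 1/(1/2982 - 5695817) = 1/(-16984926293/2982) = -2982/16984926293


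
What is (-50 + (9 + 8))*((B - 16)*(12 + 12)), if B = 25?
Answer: -7128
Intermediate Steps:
(-50 + (9 + 8))*((B - 16)*(12 + 12)) = (-50 + (9 + 8))*((25 - 16)*(12 + 12)) = (-50 + 17)*(9*24) = -33*216 = -7128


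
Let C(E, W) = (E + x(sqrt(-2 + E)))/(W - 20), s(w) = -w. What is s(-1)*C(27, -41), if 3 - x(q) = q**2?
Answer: -5/61 ≈ -0.081967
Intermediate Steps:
x(q) = 3 - q**2
C(E, W) = 5/(-20 + W) (C(E, W) = (E + (3 - (sqrt(-2 + E))**2))/(W - 20) = (E + (3 - (-2 + E)))/(-20 + W) = (E + (3 + (2 - E)))/(-20 + W) = (E + (5 - E))/(-20 + W) = 5/(-20 + W))
s(-1)*C(27, -41) = (-1*(-1))*(5/(-20 - 41)) = 1*(5/(-61)) = 1*(5*(-1/61)) = 1*(-5/61) = -5/61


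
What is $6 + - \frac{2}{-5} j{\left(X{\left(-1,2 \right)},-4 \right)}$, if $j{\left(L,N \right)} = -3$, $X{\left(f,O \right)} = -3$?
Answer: $\frac{24}{5} \approx 4.8$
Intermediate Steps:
$6 + - \frac{2}{-5} j{\left(X{\left(-1,2 \right)},-4 \right)} = 6 + - \frac{2}{-5} \left(-3\right) = 6 + \left(-2\right) \left(- \frac{1}{5}\right) \left(-3\right) = 6 + \frac{2}{5} \left(-3\right) = 6 - \frac{6}{5} = \frac{24}{5}$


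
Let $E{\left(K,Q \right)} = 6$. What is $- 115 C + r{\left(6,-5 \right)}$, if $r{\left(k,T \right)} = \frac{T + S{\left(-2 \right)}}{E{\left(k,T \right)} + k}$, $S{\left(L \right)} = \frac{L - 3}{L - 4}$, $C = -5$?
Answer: $\frac{41375}{72} \approx 574.65$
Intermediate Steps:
$S{\left(L \right)} = \frac{-3 + L}{-4 + L}$
$r{\left(k,T \right)} = \frac{\frac{5}{6} + T}{6 + k}$ ($r{\left(k,T \right)} = \frac{T + \frac{-3 - 2}{-4 - 2}}{6 + k} = \frac{T + \frac{1}{-6} \left(-5\right)}{6 + k} = \frac{T - - \frac{5}{6}}{6 + k} = \frac{T + \frac{5}{6}}{6 + k} = \frac{\frac{5}{6} + T}{6 + k}$)
$- 115 C + r{\left(6,-5 \right)} = \left(-115\right) \left(-5\right) + \frac{\frac{5}{6} - 5}{6 + 6} = 575 + \frac{1}{12} \left(- \frac{25}{6}\right) = 575 - \frac{25}{72} = \frac{41375}{72}$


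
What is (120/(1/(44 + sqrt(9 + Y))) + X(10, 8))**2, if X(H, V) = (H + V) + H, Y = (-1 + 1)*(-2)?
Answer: 32126224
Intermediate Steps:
Y = 0 (Y = 0*(-2) = 0)
X(H, V) = V + 2*H
(120/(1/(44 + sqrt(9 + Y))) + X(10, 8))**2 = (120/(1/(44 + sqrt(9 + 0))) + (8 + 2*10))**2 = (120/(1/(44 + sqrt(9))) + (8 + 20))**2 = (120/(1/(44 + 3)) + 28)**2 = (120/(1/47) + 28)**2 = (120*47 + 28)**2 = (5640 + 28)**2 = 5668**2 = 32126224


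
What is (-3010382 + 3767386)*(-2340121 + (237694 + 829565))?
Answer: -963561625448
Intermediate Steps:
(-3010382 + 3767386)*(-2340121 + (237694 + 829565)) = 757004*(-2340121 + 1067259) = 757004*(-1272862) = -963561625448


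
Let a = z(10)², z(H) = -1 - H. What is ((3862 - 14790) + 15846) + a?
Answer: 5039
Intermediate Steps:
a = 121 (a = (-1 - 1*10)² = (-1 - 10)² = (-11)² = 121)
((3862 - 14790) + 15846) + a = ((3862 - 14790) + 15846) + 121 = (-10928 + 15846) + 121 = 4918 + 121 = 5039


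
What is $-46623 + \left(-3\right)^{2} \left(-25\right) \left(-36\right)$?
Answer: $-38523$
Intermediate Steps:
$-46623 + \left(-3\right)^{2} \left(-25\right) \left(-36\right) = -46623 + 9 \left(-25\right) \left(-36\right) = -46623 - -8100 = -46623 + 8100 = -38523$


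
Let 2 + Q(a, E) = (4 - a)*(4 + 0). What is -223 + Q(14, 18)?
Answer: -265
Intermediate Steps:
Q(a, E) = 14 - 4*a (Q(a, E) = -2 + (4 - a)*(4 + 0) = -2 + (4 - a)*4 = -2 + (16 - 4*a) = 14 - 4*a)
-223 + Q(14, 18) = -223 + (14 - 4*14) = -223 + (14 - 56) = -223 - 42 = -265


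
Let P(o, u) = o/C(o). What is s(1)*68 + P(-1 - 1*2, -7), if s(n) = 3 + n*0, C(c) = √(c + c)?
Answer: 204 + I*√6/2 ≈ 204.0 + 1.2247*I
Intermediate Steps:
C(c) = √2*√c (C(c) = √(2*c) = √2*√c)
s(n) = 3 (s(n) = 3 + 0 = 3)
P(o, u) = √2*√o/2 (P(o, u) = o/((√2*√o)) = o*(√2/(2*√o)) = √2*√o/2)
s(1)*68 + P(-1 - 1*2, -7) = 3*68 + √2*√(-1 - 1*2)/2 = 204 + √2*√(-1 - 2)/2 = 204 + √2*√(-3)/2 = 204 + √2*(I*√3)/2 = 204 + I*√6/2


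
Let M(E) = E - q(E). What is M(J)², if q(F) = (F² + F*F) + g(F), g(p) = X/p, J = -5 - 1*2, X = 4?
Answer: 534361/49 ≈ 10905.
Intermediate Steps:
J = -7 (J = -5 - 2 = -7)
g(p) = 4/p
q(F) = 2*F² + 4/F (q(F) = (F² + F*F) + 4/F = (F² + F²) + 4/F = 2*F² + 4/F)
M(E) = E - 2*(2 + E³)/E
M(J)² = (-7 - 4/(-7) - 2*(-7)²)² = (-7 - 4*(-⅐) - 2*49)² = (-7 + 4/7 - 98)² = (-731/7)² = 534361/49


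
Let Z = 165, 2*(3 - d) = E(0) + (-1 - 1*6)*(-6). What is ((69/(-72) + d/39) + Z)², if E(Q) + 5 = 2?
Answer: 2606000401/97344 ≈ 26771.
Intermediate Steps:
E(Q) = -3 (E(Q) = -5 + 2 = -3)
d = -33/2 (d = 3 - (-3 + (-1 - 1*6)*(-6))/2 = 3 - (-3 + (-1 - 6)*(-6))/2 = 3 - (-3 - 7*(-6))/2 = 3 - (-3 + 42)/2 = 3 - ½*39 = 3 - 39/2 = -33/2 ≈ -16.500)
((69/(-72) + d/39) + Z)² = ((69/(-72) - 33/2/39) + 165)² = ((69*(-1/72) - 33/2*1/39) + 165)² = ((-23/24 - 11/26) + 165)² = (-431/312 + 165)² = (51049/312)² = 2606000401/97344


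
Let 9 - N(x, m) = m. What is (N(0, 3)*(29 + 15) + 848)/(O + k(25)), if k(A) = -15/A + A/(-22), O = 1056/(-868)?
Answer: -26543440/70487 ≈ -376.57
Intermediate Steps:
O = -264/217 (O = 1056*(-1/868) = -264/217 ≈ -1.2166)
N(x, m) = 9 - m
k(A) = -15/A - A/22 (k(A) = -15/A + A*(-1/22) = -15/A - A/22)
(N(0, 3)*(29 + 15) + 848)/(O + k(25)) = ((9 - 1*3)*(29 + 15) + 848)/(-264/217 + (-15/25 - 1/22*25)) = ((9 - 3)*44 + 848)/(-264/217 + (-15*1/25 - 25/22)) = (6*44 + 848)/(-264/217 + (-3/5 - 25/22)) = (264 + 848)/(-264/217 - 191/110) = 1112/(-70487/23870) = 1112*(-23870/70487) = -26543440/70487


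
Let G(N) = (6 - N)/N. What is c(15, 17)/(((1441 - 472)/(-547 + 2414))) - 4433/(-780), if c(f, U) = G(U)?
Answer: 1461691/329460 ≈ 4.4366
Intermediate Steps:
G(N) = (6 - N)/N
c(f, U) = (6 - U)/U
c(15, 17)/(((1441 - 472)/(-547 + 2414))) - 4433/(-780) = ((6 - 1*17)/17)/(((1441 - 472)/(-547 + 2414))) - 4433/(-780) = ((6 - 17)/17)/((969/1867)) - 4433*(-1/780) = ((1/17)*(-11))/((969*(1/1867))) + 341/60 = -11/(17*969/1867) + 341/60 = -11/17*1867/969 + 341/60 = -20537/16473 + 341/60 = 1461691/329460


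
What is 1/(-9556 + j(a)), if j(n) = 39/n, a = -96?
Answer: -32/305805 ≈ -0.00010464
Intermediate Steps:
1/(-9556 + j(a)) = 1/(-9556 + 39/(-96)) = 1/(-9556 + 39*(-1/96)) = 1/(-9556 - 13/32) = 1/(-305805/32) = -32/305805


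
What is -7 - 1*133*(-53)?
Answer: 7042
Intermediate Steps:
-7 - 1*133*(-53) = -7 - 133*(-53) = -7 + 7049 = 7042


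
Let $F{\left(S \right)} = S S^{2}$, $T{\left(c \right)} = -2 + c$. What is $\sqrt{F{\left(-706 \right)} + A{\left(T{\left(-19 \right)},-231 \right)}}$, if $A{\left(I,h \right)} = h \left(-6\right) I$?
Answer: $i \sqrt{351924922} \approx 18760.0 i$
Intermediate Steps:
$F{\left(S \right)} = S^{3}$
$A{\left(I,h \right)} = - 6 I h$ ($A{\left(I,h \right)} = - 6 h I = - 6 I h$)
$\sqrt{F{\left(-706 \right)} + A{\left(T{\left(-19 \right)},-231 \right)}} = \sqrt{\left(-706\right)^{3} - 6 \left(-2 - 19\right) \left(-231\right)} = \sqrt{-351895816 - \left(-126\right) \left(-231\right)} = \sqrt{-351895816 - 29106} = \sqrt{-351924922} = i \sqrt{351924922}$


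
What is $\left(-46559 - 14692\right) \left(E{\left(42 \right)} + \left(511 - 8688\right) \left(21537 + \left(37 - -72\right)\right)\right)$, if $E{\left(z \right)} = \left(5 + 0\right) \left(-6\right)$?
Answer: $10841388534372$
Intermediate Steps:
$E{\left(z \right)} = -30$ ($E{\left(z \right)} = 5 \left(-6\right) = -30$)
$\left(-46559 - 14692\right) \left(E{\left(42 \right)} + \left(511 - 8688\right) \left(21537 + \left(37 - -72\right)\right)\right) = \left(-46559 - 14692\right) \left(-30 + \left(511 - 8688\right) \left(21537 + \left(37 - -72\right)\right)\right) = - 61251 \left(-30 - 8177 \left(21537 + \left(37 + 72\right)\right)\right) = - 61251 \left(-30 - 8177 \left(21537 + 109\right)\right) = - 61251 \left(-30 - 176999342\right) = \left(-61251\right) \left(-176999372\right) = 10841388534372$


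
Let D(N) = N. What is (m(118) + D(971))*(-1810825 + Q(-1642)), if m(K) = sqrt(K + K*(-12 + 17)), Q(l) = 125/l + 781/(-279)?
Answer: -805515232132817/458118 - 829572844627*sqrt(177)/229059 ≈ -1.8065e+9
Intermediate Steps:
Q(l) = -781/279 + 125/l (Q(l) = 125/l + 781*(-1/279) = 125/l - 781/279 = -781/279 + 125/l)
m(K) = sqrt(6)*sqrt(K) (m(K) = sqrt(K + K*5) = sqrt(K + 5*K) = sqrt(6*K) = sqrt(6)*sqrt(K))
(m(118) + D(971))*(-1810825 + Q(-1642)) = (sqrt(6)*sqrt(118) + 971)*(-1810825 + (-781/279 + 125/(-1642))) = (2*sqrt(177) + 971)*(-1810825 + (-781/279 + 125*(-1/1642))) = (971 + 2*sqrt(177))*(-1810825 + (-781/279 - 125/1642)) = (971 + 2*sqrt(177))*(-1810825 - 1317277/458118) = (971 + 2*sqrt(177))*(-829572844627/458118) = -805515232132817/458118 - 829572844627*sqrt(177)/229059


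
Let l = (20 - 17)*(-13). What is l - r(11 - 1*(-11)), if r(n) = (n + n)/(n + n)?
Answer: -40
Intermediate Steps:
r(n) = 1 (r(n) = (2*n)/((2*n)) = (2*n)*(1/(2*n)) = 1)
l = -39 (l = 3*(-13) = -39)
l - r(11 - 1*(-11)) = -39 - 1*1 = -39 - 1 = -40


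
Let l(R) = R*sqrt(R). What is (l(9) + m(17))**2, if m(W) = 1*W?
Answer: 1936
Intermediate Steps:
l(R) = R**(3/2)
m(W) = W
(l(9) + m(17))**2 = (9**(3/2) + 17)**2 = (27 + 17)**2 = 44**2 = 1936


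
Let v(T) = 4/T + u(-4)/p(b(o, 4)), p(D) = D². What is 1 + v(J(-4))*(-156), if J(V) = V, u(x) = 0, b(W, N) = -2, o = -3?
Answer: 157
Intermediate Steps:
v(T) = 4/T (v(T) = 4/T + 0/((-2)²) = 4/T + 0/4 = 4/T + 0*(¼) = 4/T + 0 = 4/T)
1 + v(J(-4))*(-156) = 1 + (4/(-4))*(-156) = 1 + (4*(-¼))*(-156) = 1 - 1*(-156) = 1 + 156 = 157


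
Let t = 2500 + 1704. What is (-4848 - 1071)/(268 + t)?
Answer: -5919/4472 ≈ -1.3236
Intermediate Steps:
t = 4204
(-4848 - 1071)/(268 + t) = (-4848 - 1071)/(268 + 4204) = -5919/4472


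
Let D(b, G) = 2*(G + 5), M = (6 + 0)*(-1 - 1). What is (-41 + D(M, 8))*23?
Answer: -345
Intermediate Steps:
M = -12 (M = 6*(-2) = -12)
D(b, G) = 10 + 2*G (D(b, G) = 2*(5 + G) = 10 + 2*G)
(-41 + D(M, 8))*23 = (-41 + (10 + 2*8))*23 = (-41 + (10 + 16))*23 = (-41 + 26)*23 = -15*23 = -345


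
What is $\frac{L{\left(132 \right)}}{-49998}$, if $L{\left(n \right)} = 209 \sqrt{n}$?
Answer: $- \frac{209 \sqrt{33}}{24999} \approx -0.048026$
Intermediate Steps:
$\frac{L{\left(132 \right)}}{-49998} = \frac{209 \sqrt{132}}{-49998} = 209 \cdot 2 \sqrt{33} \left(- \frac{1}{49998}\right) = 418 \sqrt{33} \left(- \frac{1}{49998}\right) = - \frac{209 \sqrt{33}}{24999}$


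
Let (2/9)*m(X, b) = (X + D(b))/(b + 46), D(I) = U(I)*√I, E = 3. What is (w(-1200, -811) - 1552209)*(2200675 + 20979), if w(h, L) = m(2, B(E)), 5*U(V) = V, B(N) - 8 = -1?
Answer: -3448470956424 + 1320417*√7/5 ≈ -3.4485e+12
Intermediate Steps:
B(N) = 7 (B(N) = 8 - 1 = 7)
U(V) = V/5
D(I) = I^(3/2)/5 (D(I) = (I/5)*√I = I^(3/2)/5)
m(X, b) = 9*(X + b^(3/2)/5)/(2*(46 + b)) (m(X, b) = 9*((X + b^(3/2)/5)/(b + 46))/2 = 9*((X + b^(3/2)/5)/(46 + b))/2 = 9*(X + b^(3/2)/5)/(2*(46 + b)))
w(h, L) = 9/53 + 63*√7/530 (w(h, L) = 9*(7^(3/2) + 5*2)/(10*(46 + 7)) = (9/10)*(7*√7 + 10)/53 = (9/10)*(1/53)*(10 + 7*√7) = 9/53 + 63*√7/530)
(w(-1200, -811) - 1552209)*(2200675 + 20979) = ((9/53 + 63*√7/530) - 1552209)*(2200675 + 20979) = (-82267068/53 + 63*√7/530)*2221654 = -3448470956424 + 1320417*√7/5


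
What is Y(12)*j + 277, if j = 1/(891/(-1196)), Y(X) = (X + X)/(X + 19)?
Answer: 2540771/9207 ≈ 275.96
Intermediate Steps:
Y(X) = 2*X/(19 + X) (Y(X) = (2*X)/(19 + X) = 2*X/(19 + X))
j = -1196/891 (j = 1/(891*(-1/1196)) = 1/(-891/1196) = -1196/891 ≈ -1.3423)
Y(12)*j + 277 = (2*12/(19 + 12))*(-1196/891) + 277 = (2*12/31)*(-1196/891) + 277 = (2*12*(1/31))*(-1196/891) + 277 = (24/31)*(-1196/891) + 277 = -9568/9207 + 277 = 2540771/9207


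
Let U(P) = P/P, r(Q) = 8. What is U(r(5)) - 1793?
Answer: -1792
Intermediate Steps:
U(P) = 1
U(r(5)) - 1793 = 1 - 1793 = -1792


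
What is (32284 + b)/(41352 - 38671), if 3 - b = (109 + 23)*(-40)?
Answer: 37567/2681 ≈ 14.012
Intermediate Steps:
b = 5283 (b = 3 - (109 + 23)*(-40) = 3 - 132*(-40) = 3 - 1*(-5280) = 3 + 5280 = 5283)
(32284 + b)/(41352 - 38671) = (32284 + 5283)/(41352 - 38671) = 37567/2681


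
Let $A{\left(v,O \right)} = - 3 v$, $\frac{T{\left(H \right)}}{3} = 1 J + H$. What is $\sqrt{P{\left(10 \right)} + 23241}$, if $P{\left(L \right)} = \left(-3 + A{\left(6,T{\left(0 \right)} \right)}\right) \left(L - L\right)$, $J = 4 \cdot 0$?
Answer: $\sqrt{23241} \approx 152.45$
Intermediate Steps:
$J = 0$
$T{\left(H \right)} = 3 H$ ($T{\left(H \right)} = 3 \left(1 \cdot 0 + H\right) = 3 \left(0 + H\right) = 3 H$)
$P{\left(L \right)} = 0$ ($P{\left(L \right)} = \left(-3 - 18\right) \left(L - L\right) = \left(-3 - 18\right) 0 = \left(-21\right) 0 = 0$)
$\sqrt{P{\left(10 \right)} + 23241} = \sqrt{0 + 23241} = \sqrt{23241}$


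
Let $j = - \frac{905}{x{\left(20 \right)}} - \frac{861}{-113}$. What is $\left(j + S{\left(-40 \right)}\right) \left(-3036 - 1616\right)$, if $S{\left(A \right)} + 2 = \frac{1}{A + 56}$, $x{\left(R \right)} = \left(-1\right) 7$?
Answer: $- \frac{1986579613}{3164} \approx -6.2787 \cdot 10^{5}$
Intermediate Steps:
$x{\left(R \right)} = -7$
$S{\left(A \right)} = -2 + \frac{1}{56 + A}$ ($S{\left(A \right)} = -2 + \frac{1}{A + 56} = -2 + \frac{1}{56 + A}$)
$j = \frac{108292}{791}$ ($j = - \frac{905}{-7} - \frac{861}{-113} = \left(-905\right) \left(- \frac{1}{7}\right) - - \frac{861}{113} = \frac{905}{7} + \frac{861}{113} = \frac{108292}{791} \approx 136.91$)
$\left(j + S{\left(-40 \right)}\right) \left(-3036 - 1616\right) = \left(\frac{108292}{791} + \frac{-111 - -80}{56 - 40}\right) \left(-3036 - 1616\right) = \left(\frac{108292}{791} + \frac{-111 + 80}{16}\right) \left(-4652\right) = \left(\frac{108292}{791} + \frac{1}{16} \left(-31\right)\right) \left(-4652\right) = \left(\frac{108292}{791} - \frac{31}{16}\right) \left(-4652\right) = \frac{1708151}{12656} \left(-4652\right) = - \frac{1986579613}{3164}$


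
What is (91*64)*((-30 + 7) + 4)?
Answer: -110656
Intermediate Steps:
(91*64)*((-30 + 7) + 4) = 5824*(-23 + 4) = 5824*(-19) = -110656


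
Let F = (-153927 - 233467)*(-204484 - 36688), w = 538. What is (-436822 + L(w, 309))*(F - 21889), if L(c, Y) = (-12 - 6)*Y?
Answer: -41331301803047536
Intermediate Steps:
L(c, Y) = -18*Y
F = 93428585768 (F = -387394*(-241172) = 93428585768)
(-436822 + L(w, 309))*(F - 21889) = (-436822 - 18*309)*(93428585768 - 21889) = (-436822 - 5562)*93428563879 = -442384*93428563879 = -41331301803047536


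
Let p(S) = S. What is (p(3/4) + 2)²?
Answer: 121/16 ≈ 7.5625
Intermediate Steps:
(p(3/4) + 2)² = (3/4 + 2)² = (3*(¼) + 2)² = (¾ + 2)² = (11/4)² = 121/16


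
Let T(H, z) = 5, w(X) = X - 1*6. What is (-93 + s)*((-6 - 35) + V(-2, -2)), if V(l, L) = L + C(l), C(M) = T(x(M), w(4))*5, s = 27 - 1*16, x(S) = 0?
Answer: 1476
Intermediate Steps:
w(X) = -6 + X (w(X) = X - 6 = -6 + X)
s = 11 (s = 27 - 16 = 11)
C(M) = 25 (C(M) = 5*5 = 25)
V(l, L) = 25 + L (V(l, L) = L + 25 = 25 + L)
(-93 + s)*((-6 - 35) + V(-2, -2)) = (-93 + 11)*((-6 - 35) + (25 - 2)) = -82*(-41 + 23) = -82*(-18) = 1476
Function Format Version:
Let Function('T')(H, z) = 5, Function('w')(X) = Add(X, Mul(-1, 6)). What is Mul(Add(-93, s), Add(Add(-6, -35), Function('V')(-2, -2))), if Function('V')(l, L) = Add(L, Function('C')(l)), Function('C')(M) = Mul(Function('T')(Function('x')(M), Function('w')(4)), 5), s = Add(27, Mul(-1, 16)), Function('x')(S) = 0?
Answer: 1476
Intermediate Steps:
Function('w')(X) = Add(-6, X) (Function('w')(X) = Add(X, -6) = Add(-6, X))
s = 11 (s = Add(27, -16) = 11)
Function('C')(M) = 25 (Function('C')(M) = Mul(5, 5) = 25)
Function('V')(l, L) = Add(25, L) (Function('V')(l, L) = Add(L, 25) = Add(25, L))
Mul(Add(-93, s), Add(Add(-6, -35), Function('V')(-2, -2))) = Mul(Add(-93, 11), Add(Add(-6, -35), Add(25, -2))) = Mul(-82, Add(-41, 23)) = Mul(-82, -18) = 1476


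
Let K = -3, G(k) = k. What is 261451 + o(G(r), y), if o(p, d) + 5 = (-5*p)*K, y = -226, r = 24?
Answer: 261806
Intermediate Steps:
o(p, d) = -5 + 15*p (o(p, d) = -5 - 5*p*(-3) = -5 + 15*p)
261451 + o(G(r), y) = 261451 + (-5 + 15*24) = 261451 + (-5 + 360) = 261451 + 355 = 261806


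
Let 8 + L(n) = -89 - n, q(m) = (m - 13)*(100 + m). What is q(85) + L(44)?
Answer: 13179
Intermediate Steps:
q(m) = (-13 + m)*(100 + m)
L(n) = -97 - n (L(n) = -8 + (-89 - n) = -97 - n)
q(85) + L(44) = (-1300 + 85**2 + 87*85) + (-97 - 1*44) = (-1300 + 7225 + 7395) + (-97 - 44) = 13320 - 141 = 13179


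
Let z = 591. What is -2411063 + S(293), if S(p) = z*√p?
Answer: -2411063 + 591*√293 ≈ -2.4009e+6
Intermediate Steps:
S(p) = 591*√p
-2411063 + S(293) = -2411063 + 591*√293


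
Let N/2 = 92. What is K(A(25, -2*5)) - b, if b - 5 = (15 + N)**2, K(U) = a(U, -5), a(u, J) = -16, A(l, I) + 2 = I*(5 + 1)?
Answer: -39622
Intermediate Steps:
A(l, I) = -2 + 6*I (A(l, I) = -2 + I*(5 + 1) = -2 + I*6 = -2 + 6*I)
N = 184 (N = 2*92 = 184)
K(U) = -16
b = 39606 (b = 5 + (15 + 184)**2 = 5 + 199**2 = 5 + 39601 = 39606)
K(A(25, -2*5)) - b = -16 - 1*39606 = -16 - 39606 = -39622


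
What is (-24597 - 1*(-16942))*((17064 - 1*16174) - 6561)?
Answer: 43411505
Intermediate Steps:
(-24597 - 1*(-16942))*((17064 - 1*16174) - 6561) = (-24597 + 16942)*((17064 - 16174) - 6561) = -7655*(890 - 6561) = -7655*(-5671) = 43411505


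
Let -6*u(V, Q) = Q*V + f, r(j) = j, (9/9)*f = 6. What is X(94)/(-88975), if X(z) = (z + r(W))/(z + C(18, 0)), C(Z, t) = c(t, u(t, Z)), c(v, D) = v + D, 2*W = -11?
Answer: -59/5516450 ≈ -1.0695e-5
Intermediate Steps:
f = 6
W = -11/2 (W = (½)*(-11) = -11/2 ≈ -5.5000)
u(V, Q) = -1 - Q*V/6 (u(V, Q) = -(Q*V + 6)/6 = -(6 + Q*V)/6 = -1 - Q*V/6)
c(v, D) = D + v
C(Z, t) = -1 + t - Z*t/6 (C(Z, t) = (-1 - Z*t/6) + t = -1 + t - Z*t/6)
X(z) = (-11/2 + z)/(-1 + z) (X(z) = (z - 11/2)/(z + (-1 + 0 - ⅙*18*0)) = (-11/2 + z)/(z + (-1 + 0 + 0)) = (-11/2 + z)/(z - 1) = (-11/2 + z)/(-1 + z))
X(94)/(-88975) = ((-11/2 + 94)/(-1 + 94))/(-88975) = ((177/2)/93)*(-1/88975) = ((1/93)*(177/2))*(-1/88975) = (59/62)*(-1/88975) = -59/5516450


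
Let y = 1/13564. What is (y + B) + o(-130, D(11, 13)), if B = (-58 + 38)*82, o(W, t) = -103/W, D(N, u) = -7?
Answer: -1445223789/881660 ≈ -1639.2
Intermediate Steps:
y = 1/13564 ≈ 7.3725e-5
B = -1640 (B = -20*82 = -1640)
(y + B) + o(-130, D(11, 13)) = (1/13564 - 1640) - 103/(-130) = -22244959/13564 - 103*(-1/130) = -22244959/13564 + 103/130 = -1445223789/881660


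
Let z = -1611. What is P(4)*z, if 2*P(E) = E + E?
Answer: -6444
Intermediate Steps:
P(E) = E (P(E) = (E + E)/2 = (2*E)/2 = E)
P(4)*z = 4*(-1611) = -6444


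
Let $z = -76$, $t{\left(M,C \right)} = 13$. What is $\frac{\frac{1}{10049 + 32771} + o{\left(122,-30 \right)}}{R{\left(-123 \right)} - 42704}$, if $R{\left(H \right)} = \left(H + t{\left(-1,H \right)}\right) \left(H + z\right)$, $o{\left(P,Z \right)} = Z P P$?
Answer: $\frac{19119986399}{891255480} \approx 21.453$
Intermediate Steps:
$o{\left(P,Z \right)} = Z P^{2}$ ($o{\left(P,Z \right)} = P Z P = Z P^{2}$)
$R{\left(H \right)} = \left(-76 + H\right) \left(13 + H\right)$ ($R{\left(H \right)} = \left(H + 13\right) \left(H - 76\right) = \left(13 + H\right) \left(-76 + H\right) = \left(-76 + H\right) \left(13 + H\right)$)
$\frac{\frac{1}{10049 + 32771} + o{\left(122,-30 \right)}}{R{\left(-123 \right)} - 42704} = \frac{\frac{1}{10049 + 32771} - 30 \cdot 122^{2}}{\left(-988 + \left(-123\right)^{2} - -7749\right) - 42704} = \frac{\frac{1}{42820} - 446520}{\left(-988 + 15129 + 7749\right) - 42704} = \frac{\frac{1}{42820} - 446520}{21890 - 42704} = - \frac{19119986399}{42820 \left(-20814\right)} = \left(- \frac{19119986399}{42820}\right) \left(- \frac{1}{20814}\right) = \frac{19119986399}{891255480}$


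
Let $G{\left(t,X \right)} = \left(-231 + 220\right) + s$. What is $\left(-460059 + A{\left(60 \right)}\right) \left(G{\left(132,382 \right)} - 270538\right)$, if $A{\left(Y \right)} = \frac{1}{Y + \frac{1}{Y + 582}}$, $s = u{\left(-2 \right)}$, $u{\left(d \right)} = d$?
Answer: $\frac{4794686450775447}{38521} \approx 1.2447 \cdot 10^{11}$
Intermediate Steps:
$s = -2$
$G{\left(t,X \right)} = -13$ ($G{\left(t,X \right)} = \left(-231 + 220\right) - 2 = -11 - 2 = -13$)
$A{\left(Y \right)} = \frac{1}{Y + \frac{1}{582 + Y}}$
$\left(-460059 + A{\left(60 \right)}\right) \left(G{\left(132,382 \right)} - 270538\right) = \left(-460059 + \frac{582 + 60}{1 + 60^{2} + 582 \cdot 60}\right) \left(-13 - 270538\right) = \left(-460059 + \frac{1}{1 + 3600 + 34920} \cdot 642\right) \left(-270551\right) = \left(-460059 + \frac{1}{38521} \cdot 642\right) \left(-270551\right) = \left(-460059 + \frac{642}{38521}\right) \left(-270551\right) = \left(- \frac{17721932097}{38521}\right) \left(-270551\right) = \frac{4794686450775447}{38521}$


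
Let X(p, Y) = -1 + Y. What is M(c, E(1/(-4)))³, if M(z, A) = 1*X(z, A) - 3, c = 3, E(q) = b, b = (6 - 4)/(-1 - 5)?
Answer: -2197/27 ≈ -81.370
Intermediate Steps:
b = -⅓ (b = 2/(-6) = 2*(-⅙) = -⅓ ≈ -0.33333)
E(q) = -⅓
M(z, A) = -4 + A (M(z, A) = 1*(-1 + A) - 3 = (-1 + A) - 3 = -4 + A)
M(c, E(1/(-4)))³ = (-4 - ⅓)³ = (-13/3)³ = -2197/27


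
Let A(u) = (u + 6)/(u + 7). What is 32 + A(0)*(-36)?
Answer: 8/7 ≈ 1.1429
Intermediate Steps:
A(u) = (6 + u)/(7 + u)
32 + A(0)*(-36) = 32 + ((6 + 0)/(7 + 0))*(-36) = 32 + (6/7)*(-36) = 32 - 216/7 = 8/7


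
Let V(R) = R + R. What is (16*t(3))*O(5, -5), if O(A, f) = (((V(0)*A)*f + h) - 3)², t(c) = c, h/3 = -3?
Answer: 6912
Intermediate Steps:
h = -9 (h = 3*(-3) = -9)
V(R) = 2*R
O(A, f) = 144 (O(A, f) = ((((2*0)*A)*f - 9) - 3)² = (((0*A)*f - 9) - 3)² = ((0*f - 9) - 3)² = ((0 - 9) - 3)² = (-9 - 3)² = (-12)² = 144)
(16*t(3))*O(5, -5) = (16*3)*144 = 48*144 = 6912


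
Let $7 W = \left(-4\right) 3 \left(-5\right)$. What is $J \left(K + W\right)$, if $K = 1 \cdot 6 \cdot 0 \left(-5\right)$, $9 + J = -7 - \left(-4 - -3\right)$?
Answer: $- \frac{900}{7} \approx -128.57$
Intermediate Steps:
$W = \frac{60}{7}$ ($W = \frac{\left(-4\right) 3 \left(-5\right)}{7} = \frac{\left(-12\right) \left(-5\right)}{7} = \frac{1}{7} \cdot 60 = \frac{60}{7} \approx 8.5714$)
$J = -15$ ($J = -9 - \left(3 + 3\right) = -9 - 6 = -15$)
$K = 0$ ($K = 1 \cdot 0 \left(-5\right) = 0 \left(-5\right) = 0$)
$J \left(K + W\right) = - 15 \left(0 + \frac{60}{7}\right) = \left(-15\right) \frac{60}{7} = - \frac{900}{7}$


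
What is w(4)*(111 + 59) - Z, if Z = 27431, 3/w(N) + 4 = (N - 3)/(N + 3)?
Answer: -248069/9 ≈ -27563.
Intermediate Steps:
w(N) = 3/(-4 + (-3 + N)/(3 + N)) (w(N) = 3/(-4 + (N - 3)/(N + 3)) = 3/(-4 + (-3 + N)/(3 + N)))
w(4)*(111 + 59) - Z = ((-3 - 1*4)/(5 + 4))*(111 + 59) - 1*27431 = ((-3 - 4)/9)*170 - 27431 = ((1/9)*(-7))*170 - 27431 = -7/9*170 - 27431 = -1190/9 - 27431 = -248069/9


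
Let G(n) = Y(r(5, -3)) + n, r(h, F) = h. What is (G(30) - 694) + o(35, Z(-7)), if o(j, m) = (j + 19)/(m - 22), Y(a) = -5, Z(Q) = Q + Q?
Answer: -1341/2 ≈ -670.50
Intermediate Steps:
Z(Q) = 2*Q
o(j, m) = (19 + j)/(-22 + m)
G(n) = -5 + n
(G(30) - 694) + o(35, Z(-7)) = ((-5 + 30) - 694) + (19 + 35)/(-22 + 2*(-7)) = (25 - 694) + 54/(-22 - 14) = -669 + 54/(-36) = -669 - 1/36*54 = -669 - 3/2 = -1341/2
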